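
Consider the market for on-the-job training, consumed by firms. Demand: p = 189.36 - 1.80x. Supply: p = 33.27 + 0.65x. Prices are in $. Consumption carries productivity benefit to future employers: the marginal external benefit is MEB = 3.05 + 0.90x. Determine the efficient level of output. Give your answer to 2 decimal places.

Social marginal benefit = demand + MEB = 192.41 - 0.90x.
Set SMB = MC: 192.41 - 0.90x = 33.27 + 0.65x → x* = 102.6710.

x* = 102.67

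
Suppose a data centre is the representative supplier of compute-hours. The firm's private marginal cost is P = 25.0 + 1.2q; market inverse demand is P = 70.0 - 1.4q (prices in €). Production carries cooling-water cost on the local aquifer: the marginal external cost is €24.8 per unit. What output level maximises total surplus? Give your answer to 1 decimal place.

q* = 7.8

Social marginal cost = private MC + MEC = 49.8 + 1.2q.
Set SMC = demand: 49.8 + 1.2q = 70.0 - 1.4q → q* = 7.7692.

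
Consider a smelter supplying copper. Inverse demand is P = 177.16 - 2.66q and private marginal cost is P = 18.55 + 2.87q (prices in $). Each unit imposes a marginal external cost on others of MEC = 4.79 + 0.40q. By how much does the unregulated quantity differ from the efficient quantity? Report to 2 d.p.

Market equilibrium (private): 18.55 + 2.87q = 177.16 - 2.66q → q_m = 28.6817.
Social marginal cost = private MC + MEC = 23.34 + 3.27q.
Set SMC = demand: 23.34 + 3.27q = 177.16 - 2.66q → q* = 25.9393.
Gap = |28.6817 − 25.9393| = 2.7424.

2.74 units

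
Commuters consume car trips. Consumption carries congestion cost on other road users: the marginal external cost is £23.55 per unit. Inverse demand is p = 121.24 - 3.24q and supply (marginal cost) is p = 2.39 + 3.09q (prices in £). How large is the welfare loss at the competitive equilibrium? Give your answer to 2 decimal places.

DWL = £43.81

Market equilibrium (private): 2.39 + 3.09q = 121.24 - 3.24q → q_m = 18.7757.
Social marginal benefit = demand − MEC = 97.69 - 3.24q.
Set SMB = MC: 97.69 - 3.24q = 2.39 + 3.09q → q* = 15.0553.
The welfare-loss triangle has base |q_m − q*| and height MEC(q_m) (the vertical gap between SMB and MC is zero at q* and MEC at q_m).
DWL = ½ × 3.7204 × 23.5500 = 43.8077.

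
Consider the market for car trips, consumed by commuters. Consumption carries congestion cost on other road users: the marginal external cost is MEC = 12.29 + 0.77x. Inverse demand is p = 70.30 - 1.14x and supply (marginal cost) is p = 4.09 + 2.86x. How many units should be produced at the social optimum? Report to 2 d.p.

x* = 11.30

Social marginal benefit = demand − MEC = 58.01 - 1.91x.
Set SMB = MC: 58.01 - 1.91x = 4.09 + 2.86x → x* = 11.3040.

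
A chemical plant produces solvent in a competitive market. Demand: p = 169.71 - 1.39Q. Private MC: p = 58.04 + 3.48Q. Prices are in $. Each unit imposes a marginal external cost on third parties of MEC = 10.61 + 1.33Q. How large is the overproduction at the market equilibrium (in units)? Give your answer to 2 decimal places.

Market equilibrium (private): 58.04 + 3.48Q = 169.71 - 1.39Q → Q_m = 22.9302.
Social marginal cost = private MC + MEC = 68.65 + 4.81Q.
Set SMC = demand: 68.65 + 4.81Q = 169.71 - 1.39Q → Q* = 16.3000.
Gap = |22.9302 − 16.3000| = 6.6302.

6.63 units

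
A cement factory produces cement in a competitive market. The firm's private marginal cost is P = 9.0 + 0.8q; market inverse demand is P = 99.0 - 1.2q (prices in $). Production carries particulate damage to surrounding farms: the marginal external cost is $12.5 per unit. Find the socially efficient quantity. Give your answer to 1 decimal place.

q* = 38.8

Social marginal cost = private MC + MEC = 21.5 + 0.8q.
Set SMC = demand: 21.5 + 0.8q = 99.0 - 1.2q → q* = 38.7500.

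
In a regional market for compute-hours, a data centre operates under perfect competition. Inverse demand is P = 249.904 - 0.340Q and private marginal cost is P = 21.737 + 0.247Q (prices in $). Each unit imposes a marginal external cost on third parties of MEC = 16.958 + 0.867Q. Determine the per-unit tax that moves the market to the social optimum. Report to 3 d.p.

Social marginal cost = private MC + MEC = 38.695 + 1.114Q.
Set SMC = demand: 38.695 + 1.114Q = 249.904 - 0.340Q → Q* = 145.2607.
The Pigouvian tax equals MEC at Q*: 16.958 + 0.867×145.2607 = 142.8990.

tax = $142.899 per unit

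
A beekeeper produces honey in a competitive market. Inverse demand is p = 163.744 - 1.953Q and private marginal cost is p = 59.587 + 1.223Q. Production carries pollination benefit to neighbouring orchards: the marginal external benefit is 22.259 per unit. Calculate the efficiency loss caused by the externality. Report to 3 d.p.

Market equilibrium (private): 59.587 + 1.223Q = 163.744 - 1.953Q → Q_m = 32.7950.
Social marginal cost = private MC − MEB = 37.328 + 1.223Q.
Set SMC = demand: 37.328 + 1.223Q = 163.744 - 1.953Q → Q* = 39.8035.
Between Q* and Q_m the wedge demand − SMC runs linearly from 0 to MEB(Q_m), so the loss is a triangle.
DWL = ½ × 7.0085 × 22.2590 = 78.0011.

DWL = 78.001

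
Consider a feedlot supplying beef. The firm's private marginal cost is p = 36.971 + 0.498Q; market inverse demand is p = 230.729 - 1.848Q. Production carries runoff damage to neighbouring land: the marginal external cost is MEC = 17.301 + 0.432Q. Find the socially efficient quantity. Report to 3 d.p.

Social marginal cost = private MC + MEC = 54.272 + 0.930Q.
Set SMC = demand: 54.272 + 0.930Q = 230.729 - 1.848Q → Q* = 63.5194.

Q* = 63.519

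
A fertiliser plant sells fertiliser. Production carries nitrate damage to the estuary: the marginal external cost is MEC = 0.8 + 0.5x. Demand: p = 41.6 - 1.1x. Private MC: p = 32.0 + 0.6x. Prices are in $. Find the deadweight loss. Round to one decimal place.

Market equilibrium (private): 32.0 + 0.6x = 41.6 - 1.1x → x_m = 5.6471.
Social marginal cost = private MC + MEC = 32.8 + 1.1x.
Set SMC = demand: 32.8 + 1.1x = 41.6 - 1.1x → x* = 4.0000.
Height of the DWL triangle at x_m is SMC(x_m) − demand(x_m) = MEC(x_m) = 3.6235.
DWL = ½ × 1.6471 × 3.6235 = 2.9841.

DWL = $3.0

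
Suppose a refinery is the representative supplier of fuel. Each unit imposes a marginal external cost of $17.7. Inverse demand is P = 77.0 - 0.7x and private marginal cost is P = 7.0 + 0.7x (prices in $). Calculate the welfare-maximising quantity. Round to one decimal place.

Social marginal cost = private MC + MEC = 24.7 + 0.7x.
Set SMC = demand: 24.7 + 0.7x = 77.0 - 0.7x → x* = 37.3571.

x* = 37.4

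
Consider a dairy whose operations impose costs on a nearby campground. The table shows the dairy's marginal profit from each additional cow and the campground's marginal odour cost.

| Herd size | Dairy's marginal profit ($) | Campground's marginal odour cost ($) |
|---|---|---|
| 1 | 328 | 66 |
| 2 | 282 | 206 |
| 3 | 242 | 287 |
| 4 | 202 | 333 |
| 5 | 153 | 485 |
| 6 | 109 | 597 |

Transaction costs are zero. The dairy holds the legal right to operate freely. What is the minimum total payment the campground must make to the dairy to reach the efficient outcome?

$706

Left alone the dairy would choose level 6 (marginal profit stays positive).
Efficient level: k* = 2 (marginal profit ≥ marginal odour cost through 2).
The campground must at least cover the dairy's forgone profit from cutting 6→2: 242 + 202 + 153 + 109 = 706.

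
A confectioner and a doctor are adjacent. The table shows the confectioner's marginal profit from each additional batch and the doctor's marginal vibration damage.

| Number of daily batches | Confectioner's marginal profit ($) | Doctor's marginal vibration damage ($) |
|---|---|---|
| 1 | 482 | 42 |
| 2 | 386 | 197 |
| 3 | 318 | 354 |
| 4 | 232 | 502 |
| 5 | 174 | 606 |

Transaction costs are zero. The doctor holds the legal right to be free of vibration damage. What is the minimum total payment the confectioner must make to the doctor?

$239

Efficient level: marginal profit ≥ marginal vibration damage through level 2, so k* = 2.
With the doctor holding the right, the confectioner must at least compensate total damage at k*: 42 + 197 = 239.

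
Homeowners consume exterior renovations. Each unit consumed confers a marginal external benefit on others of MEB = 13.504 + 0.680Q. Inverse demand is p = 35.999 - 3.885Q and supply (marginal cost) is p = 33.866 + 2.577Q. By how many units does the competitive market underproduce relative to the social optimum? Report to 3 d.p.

Market equilibrium (private): 33.866 + 2.577Q = 35.999 - 3.885Q → Q_m = 0.3301.
Social marginal benefit = demand + MEB = 49.503 - 3.205Q.
Set SMB = MC: 49.503 - 3.205Q = 33.866 + 2.577Q → Q* = 2.7044.
Gap = |0.3301 − 2.7044| = 2.3743.

2.374 units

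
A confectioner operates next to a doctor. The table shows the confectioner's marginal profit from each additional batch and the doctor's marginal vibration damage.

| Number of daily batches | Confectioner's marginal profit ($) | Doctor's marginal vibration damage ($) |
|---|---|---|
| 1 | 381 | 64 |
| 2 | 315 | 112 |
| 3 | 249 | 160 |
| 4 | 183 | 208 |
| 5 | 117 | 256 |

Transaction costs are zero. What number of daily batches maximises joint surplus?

3

Bargaining reaches the level where marginal profit last exceeds marginal vibration damage.
That holds through level 3 (249 ≥ 160) but not at 4 (183 < 208).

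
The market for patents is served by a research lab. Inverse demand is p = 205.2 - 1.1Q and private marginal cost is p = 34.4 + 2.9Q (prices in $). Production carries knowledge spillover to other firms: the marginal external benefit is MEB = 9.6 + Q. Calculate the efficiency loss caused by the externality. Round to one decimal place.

DWL = $455.9

Market equilibrium (private): 34.4 + 2.9Q = 205.2 - 1.1Q → Q_m = 42.7000.
Social marginal cost = private MC − MEB = 24.8 + 1.9Q.
Set SMC = demand: 24.8 + 1.9Q = 205.2 - 1.1Q → Q* = 60.1333.
Between Q* and Q_m the wedge demand − SMC runs linearly from 0 to MEB(Q_m), so the loss is a triangle.
DWL = ½ × 17.4333 × 52.3000 = 455.8808.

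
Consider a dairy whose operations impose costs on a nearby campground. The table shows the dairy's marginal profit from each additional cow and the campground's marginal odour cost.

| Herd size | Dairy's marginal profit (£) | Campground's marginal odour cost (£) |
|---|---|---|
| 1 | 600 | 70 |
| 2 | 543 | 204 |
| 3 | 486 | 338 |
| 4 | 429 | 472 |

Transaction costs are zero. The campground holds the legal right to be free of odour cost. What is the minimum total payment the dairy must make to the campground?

Efficient level: marginal profit ≥ marginal odour cost through level 3, so k* = 3.
With the campground holding the right, the dairy must at least compensate total damage at k*: 70 + 204 + 338 = 612.

£612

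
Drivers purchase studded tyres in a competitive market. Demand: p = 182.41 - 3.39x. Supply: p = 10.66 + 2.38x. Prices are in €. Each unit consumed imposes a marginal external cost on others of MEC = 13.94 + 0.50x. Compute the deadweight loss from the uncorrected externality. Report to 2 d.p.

DWL = €66.25

Market equilibrium (private): 10.66 + 2.38x = 182.41 - 3.39x → x_m = 29.7660.
Social marginal benefit = demand − MEC = 168.47 - 3.89x.
Set SMB = MC: 168.47 - 3.89x = 10.66 + 2.38x → x* = 25.1691.
The loss is the area between SMB and MC from x* to x_m; with linear curves that's a triangle of height MEC(x_m).
DWL = ½ × 4.5969 × 28.8230 = 66.2482.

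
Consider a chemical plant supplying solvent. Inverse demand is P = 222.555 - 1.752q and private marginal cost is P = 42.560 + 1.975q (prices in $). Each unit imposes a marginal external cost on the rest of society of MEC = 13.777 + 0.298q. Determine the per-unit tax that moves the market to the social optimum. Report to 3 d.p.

tax = $26.083 per unit

Social marginal cost = private MC + MEC = 56.337 + 2.273q.
Set SMC = demand: 56.337 + 2.273q = 222.555 - 1.752q → q* = 41.2964.
The Pigouvian tax equals MEC at q*: 13.777 + 0.298×41.2964 = 26.0833.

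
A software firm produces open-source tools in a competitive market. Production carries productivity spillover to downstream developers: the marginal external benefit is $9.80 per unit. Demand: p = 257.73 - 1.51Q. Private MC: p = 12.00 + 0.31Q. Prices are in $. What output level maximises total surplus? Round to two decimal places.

Social marginal cost = private MC − MEB = 2.20 + 0.31Q.
Set SMC = demand: 2.20 + 0.31Q = 257.73 - 1.51Q → Q* = 140.4011.

Q* = 140.40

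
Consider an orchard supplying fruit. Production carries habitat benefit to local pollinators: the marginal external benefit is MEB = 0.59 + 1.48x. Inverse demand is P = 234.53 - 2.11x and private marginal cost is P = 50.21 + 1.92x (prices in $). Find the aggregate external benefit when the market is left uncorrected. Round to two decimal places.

Market equilibrium (private): 50.21 + 1.92x = 234.53 - 2.11x → x_m = 45.7370.
Total external benefit = ∫₀^{x_m} (0.59 + 1.48x) dx = 0.59×45.7370 + ½×1.48×45.7370² = 1574.9710.

$1574.97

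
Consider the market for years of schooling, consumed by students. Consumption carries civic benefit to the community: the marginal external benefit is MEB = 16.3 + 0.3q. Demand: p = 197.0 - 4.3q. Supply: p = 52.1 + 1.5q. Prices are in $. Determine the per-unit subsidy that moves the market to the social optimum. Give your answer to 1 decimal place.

subsidy = $25.1 per unit

Social marginal benefit = demand + MEB = 213.3 - 4.0q.
Set SMB = MC: 213.3 - 4.0q = 52.1 + 1.5q → q* = 29.3091.
The Pigouvian subsidy equals MEB at q*: 16.3 + 0.3×29.3091 = 25.0927.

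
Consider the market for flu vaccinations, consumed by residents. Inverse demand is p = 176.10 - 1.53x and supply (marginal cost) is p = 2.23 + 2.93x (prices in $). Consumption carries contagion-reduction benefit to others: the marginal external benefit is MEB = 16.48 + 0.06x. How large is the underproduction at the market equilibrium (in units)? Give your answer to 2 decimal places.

Market equilibrium (private): 2.23 + 2.93x = 176.10 - 1.53x → x_m = 38.9843.
Social marginal benefit = demand + MEB = 192.58 - 1.47x.
Set SMB = MC: 192.58 - 1.47x = 2.23 + 2.93x → x* = 43.2614.
Gap = |38.9843 − 43.2614| = 4.2771.

4.28 units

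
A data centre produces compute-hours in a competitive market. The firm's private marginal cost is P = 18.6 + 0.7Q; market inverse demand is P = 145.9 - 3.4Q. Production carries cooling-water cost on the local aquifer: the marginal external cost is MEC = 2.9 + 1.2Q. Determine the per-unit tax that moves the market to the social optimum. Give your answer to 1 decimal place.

Social marginal cost = private MC + MEC = 21.5 + 1.9Q.
Set SMC = demand: 21.5 + 1.9Q = 145.9 - 3.4Q → Q* = 23.4717.
The Pigouvian tax equals MEC at Q*: 2.9 + 1.2×23.4717 = 31.0660.

tax = 31.1 per unit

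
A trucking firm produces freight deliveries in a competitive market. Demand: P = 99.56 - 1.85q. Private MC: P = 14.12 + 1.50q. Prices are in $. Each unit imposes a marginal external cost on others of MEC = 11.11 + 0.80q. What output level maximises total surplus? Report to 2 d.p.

q* = 17.91

Social marginal cost = private MC + MEC = 25.23 + 2.30q.
Set SMC = demand: 25.23 + 2.30q = 99.56 - 1.85q → q* = 17.9108.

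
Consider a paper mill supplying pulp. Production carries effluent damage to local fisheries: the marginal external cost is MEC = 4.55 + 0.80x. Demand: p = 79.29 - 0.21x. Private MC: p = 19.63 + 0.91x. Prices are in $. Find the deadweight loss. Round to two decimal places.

DWL = $579.29

Market equilibrium (private): 19.63 + 0.91x = 79.29 - 0.21x → x_m = 53.2679.
Social marginal cost = private MC + MEC = 24.18 + 1.71x.
Set SMC = demand: 24.18 + 1.71x = 79.29 - 0.21x → x* = 28.7031.
The loss is the area between SMC and demand from x* to x_m; with linear curves that's a triangle of height MEC(x_m).
DWL = ½ × 24.5648 × 47.1643 = 579.2908.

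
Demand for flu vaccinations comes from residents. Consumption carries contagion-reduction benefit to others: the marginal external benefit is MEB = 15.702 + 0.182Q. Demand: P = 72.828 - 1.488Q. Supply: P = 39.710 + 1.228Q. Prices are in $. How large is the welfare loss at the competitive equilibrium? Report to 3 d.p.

Market equilibrium (private): 39.710 + 1.228Q = 72.828 - 1.488Q → Q_m = 12.1937.
Social marginal benefit = demand + MEB = 88.530 - 1.306Q.
Set SMB = MC: 88.530 - 1.306Q = 39.710 + 1.228Q → Q* = 19.2660.
The loss is the area between SMB and MC from Q* to Q_m; with linear curves that's a triangle of height MEB(Q_m).
DWL = ½ × 7.0723 × 17.9212 = 63.3721.

DWL = $63.372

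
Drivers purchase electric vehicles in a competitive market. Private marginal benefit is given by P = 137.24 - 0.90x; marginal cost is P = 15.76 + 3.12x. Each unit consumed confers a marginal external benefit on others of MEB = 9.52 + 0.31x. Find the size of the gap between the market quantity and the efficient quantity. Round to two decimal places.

5.09 units

Market equilibrium (private): 15.76 + 3.12x = 137.24 - 0.90x → x_m = 30.2189.
Social marginal benefit = demand + MEB = 146.76 - 0.59x.
Set SMB = MC: 146.76 - 0.59x = 15.76 + 3.12x → x* = 35.3100.
Gap = |30.2189 − 35.3100| = 5.0911.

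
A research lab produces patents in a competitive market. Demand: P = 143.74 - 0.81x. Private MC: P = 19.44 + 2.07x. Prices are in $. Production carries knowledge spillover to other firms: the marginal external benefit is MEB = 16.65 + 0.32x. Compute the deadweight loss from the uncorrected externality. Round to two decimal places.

Market equilibrium (private): 19.44 + 2.07x = 143.74 - 0.81x → x_m = 43.1597.
Social marginal cost = private MC − MEB = 2.79 + 1.75x.
Set SMC = demand: 2.79 + 1.75x = 143.74 - 0.81x → x* = 55.0586.
Height of the DWL triangle at x_m is demand(x_m) − SMC(x_m) = MEB(x_m) = 30.4611.
DWL = ½ × 11.8989 × 30.4611 = 181.2268.

DWL = $181.23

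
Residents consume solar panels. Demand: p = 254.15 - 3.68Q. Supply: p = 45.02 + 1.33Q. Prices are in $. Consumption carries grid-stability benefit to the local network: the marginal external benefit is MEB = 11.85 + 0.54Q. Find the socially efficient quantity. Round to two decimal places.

Social marginal benefit = demand + MEB = 266.00 - 3.14Q.
Set SMB = MC: 266.00 - 3.14Q = 45.02 + 1.33Q → Q* = 49.4362.

Q* = 49.44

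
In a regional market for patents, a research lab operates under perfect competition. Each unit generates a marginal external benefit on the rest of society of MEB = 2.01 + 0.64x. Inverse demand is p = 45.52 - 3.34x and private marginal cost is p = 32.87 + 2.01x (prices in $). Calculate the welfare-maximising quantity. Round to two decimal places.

x* = 3.11

Social marginal cost = private MC − MEB = 30.86 + 1.37x.
Set SMC = demand: 30.86 + 1.37x = 45.52 - 3.34x → x* = 3.1125.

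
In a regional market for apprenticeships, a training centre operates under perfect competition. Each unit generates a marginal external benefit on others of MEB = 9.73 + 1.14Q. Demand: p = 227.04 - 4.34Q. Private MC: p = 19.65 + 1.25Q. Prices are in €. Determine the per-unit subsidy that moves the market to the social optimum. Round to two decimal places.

Social marginal cost = private MC − MEB = 9.92 + 0.11Q.
Set SMC = demand: 9.92 + 0.11Q = 227.04 - 4.34Q → Q* = 48.7910.
The Pigouvian subsidy equals MEB at Q*: 9.73 + 1.14×48.7910 = 65.3517.

subsidy = €65.35 per unit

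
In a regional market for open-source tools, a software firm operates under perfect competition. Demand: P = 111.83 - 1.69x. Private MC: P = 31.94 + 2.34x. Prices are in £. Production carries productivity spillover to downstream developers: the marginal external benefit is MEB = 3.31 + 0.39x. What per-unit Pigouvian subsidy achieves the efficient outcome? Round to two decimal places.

Social marginal cost = private MC − MEB = 28.63 + 1.95x.
Set SMC = demand: 28.63 + 1.95x = 111.83 - 1.69x → x* = 22.8571.
The Pigouvian subsidy equals MEB at x*: 3.31 + 0.39×22.8571 = 12.2243.

subsidy = £12.22 per unit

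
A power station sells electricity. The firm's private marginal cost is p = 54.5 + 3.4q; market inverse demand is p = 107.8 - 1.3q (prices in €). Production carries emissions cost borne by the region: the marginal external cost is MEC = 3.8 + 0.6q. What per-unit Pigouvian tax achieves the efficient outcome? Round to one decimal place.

tax = €9.4 per unit

Social marginal cost = private MC + MEC = 58.3 + 4.0q.
Set SMC = demand: 58.3 + 4.0q = 107.8 - 1.3q → q* = 9.3396.
The Pigouvian tax equals MEC at q*: 3.8 + 0.6×9.3396 = 9.4038.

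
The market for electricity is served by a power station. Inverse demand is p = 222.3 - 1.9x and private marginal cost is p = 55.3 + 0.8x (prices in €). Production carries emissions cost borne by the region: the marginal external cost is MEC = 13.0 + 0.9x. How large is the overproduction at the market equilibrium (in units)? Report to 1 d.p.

Market equilibrium (private): 55.3 + 0.8x = 222.3 - 1.9x → x_m = 61.8519.
Social marginal cost = private MC + MEC = 68.3 + 1.7x.
Set SMC = demand: 68.3 + 1.7x = 222.3 - 1.9x → x* = 42.7778.
Gap = |61.8519 − 42.7778| = 19.0741.

19.1 units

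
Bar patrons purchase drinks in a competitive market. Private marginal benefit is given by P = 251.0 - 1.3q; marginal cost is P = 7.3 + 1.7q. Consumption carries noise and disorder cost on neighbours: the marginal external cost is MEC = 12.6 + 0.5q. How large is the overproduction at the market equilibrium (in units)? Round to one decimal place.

Market equilibrium (private): 7.3 + 1.7q = 251.0 - 1.3q → q_m = 81.2333.
Social marginal benefit = demand − MEC = 238.4 - 1.8q.
Set SMB = MC: 238.4 - 1.8q = 7.3 + 1.7q → q* = 66.0286.
Gap = |81.2333 − 66.0286| = 15.2047.

15.2 units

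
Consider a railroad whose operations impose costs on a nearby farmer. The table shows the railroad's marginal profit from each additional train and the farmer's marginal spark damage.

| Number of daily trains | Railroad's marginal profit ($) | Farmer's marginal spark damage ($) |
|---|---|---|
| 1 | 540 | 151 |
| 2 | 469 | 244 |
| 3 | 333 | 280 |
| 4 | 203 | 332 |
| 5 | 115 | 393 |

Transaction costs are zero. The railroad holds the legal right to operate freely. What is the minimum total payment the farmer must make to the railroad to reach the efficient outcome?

$318

Left alone the railroad would choose level 5 (marginal profit stays positive).
Efficient level: k* = 3 (marginal profit ≥ marginal spark damage through 3).
The farmer must at least cover the railroad's forgone profit from cutting 5→3: 203 + 115 = 318.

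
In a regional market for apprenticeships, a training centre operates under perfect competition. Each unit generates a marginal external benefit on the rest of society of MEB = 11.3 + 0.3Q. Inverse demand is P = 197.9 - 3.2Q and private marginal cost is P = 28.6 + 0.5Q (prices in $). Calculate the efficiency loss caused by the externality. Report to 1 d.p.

Market equilibrium (private): 28.6 + 0.5Q = 197.9 - 3.2Q → Q_m = 45.7568.
Social marginal cost = private MC − MEB = 17.3 + 0.2Q.
Set SMC = demand: 17.3 + 0.2Q = 197.9 - 3.2Q → Q* = 53.1176.
The welfare-loss triangle has base |Q_m − Q*| and height MEB(Q_m) (the vertical gap between SMC and demand is zero at Q* and MEB at Q_m).
DWL = ½ × 7.3608 × 25.0270 = 92.1094.

DWL = $92.1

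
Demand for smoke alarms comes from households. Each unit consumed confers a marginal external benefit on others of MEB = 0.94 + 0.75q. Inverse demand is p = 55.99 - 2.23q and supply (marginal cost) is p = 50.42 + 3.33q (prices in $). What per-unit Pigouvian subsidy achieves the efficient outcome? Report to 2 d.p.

Social marginal benefit = demand + MEB = 56.93 - 1.48q.
Set SMB = MC: 56.93 - 1.48q = 50.42 + 3.33q → q* = 1.3534.
The Pigouvian subsidy equals MEB at q*: 0.94 + 0.75×1.3534 = 1.9551.

subsidy = $1.96 per unit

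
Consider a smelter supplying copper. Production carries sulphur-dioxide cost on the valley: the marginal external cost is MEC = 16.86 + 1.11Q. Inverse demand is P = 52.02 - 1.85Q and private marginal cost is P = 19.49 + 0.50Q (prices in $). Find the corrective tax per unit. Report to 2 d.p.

Social marginal cost = private MC + MEC = 36.35 + 1.61Q.
Set SMC = demand: 36.35 + 1.61Q = 52.02 - 1.85Q → Q* = 4.5289.
The Pigouvian tax equals MEC at Q*: 16.86 + 1.11×4.5289 = 21.8871.

tax = $21.89 per unit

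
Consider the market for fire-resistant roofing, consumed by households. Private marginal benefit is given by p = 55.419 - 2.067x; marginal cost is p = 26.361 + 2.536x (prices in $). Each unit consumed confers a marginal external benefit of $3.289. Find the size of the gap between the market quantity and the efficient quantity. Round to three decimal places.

0.715 units

Market equilibrium (private): 26.361 + 2.536x = 55.419 - 2.067x → x_m = 6.3128.
Social marginal benefit = demand + MEB = 58.708 - 2.067x.
Set SMB = MC: 58.708 - 2.067x = 26.361 + 2.536x → x* = 7.0274.
Gap = |6.3128 − 7.0274| = 0.7146.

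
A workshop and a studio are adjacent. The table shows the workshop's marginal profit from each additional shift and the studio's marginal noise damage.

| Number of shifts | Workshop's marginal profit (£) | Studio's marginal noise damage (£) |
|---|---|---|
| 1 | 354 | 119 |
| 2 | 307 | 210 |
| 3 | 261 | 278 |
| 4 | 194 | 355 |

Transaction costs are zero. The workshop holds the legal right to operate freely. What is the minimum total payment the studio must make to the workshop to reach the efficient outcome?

Left alone the workshop would choose level 4 (marginal profit stays positive).
Efficient level: k* = 2 (marginal profit ≥ marginal noise damage through 2).
The studio must at least cover the workshop's forgone profit from cutting 4→2: 261 + 194 = 455.

£455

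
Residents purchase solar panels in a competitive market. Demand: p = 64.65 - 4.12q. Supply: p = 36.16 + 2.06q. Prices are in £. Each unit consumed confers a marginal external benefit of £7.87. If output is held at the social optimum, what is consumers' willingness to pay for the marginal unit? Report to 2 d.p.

Social marginal benefit = demand + MEB = 72.52 - 4.12q.
Set SMB = MC: 72.52 - 4.12q = 36.16 + 2.06q → q* = 5.8835.
Consumer price on the demand curve at q*: 64.65 − 4.12×5.8835 = 40.4100.

P = £40.41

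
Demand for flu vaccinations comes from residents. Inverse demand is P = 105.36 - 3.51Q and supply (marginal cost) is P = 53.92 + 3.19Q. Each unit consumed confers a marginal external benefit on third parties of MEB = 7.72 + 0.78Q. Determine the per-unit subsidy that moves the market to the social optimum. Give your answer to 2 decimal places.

subsidy = 15.51 per unit

Social marginal benefit = demand + MEB = 113.08 - 2.73Q.
Set SMB = MC: 113.08 - 2.73Q = 53.92 + 3.19Q → Q* = 9.9932.
The Pigouvian subsidy equals MEB at Q*: 7.72 + 0.78×9.9932 = 15.5147.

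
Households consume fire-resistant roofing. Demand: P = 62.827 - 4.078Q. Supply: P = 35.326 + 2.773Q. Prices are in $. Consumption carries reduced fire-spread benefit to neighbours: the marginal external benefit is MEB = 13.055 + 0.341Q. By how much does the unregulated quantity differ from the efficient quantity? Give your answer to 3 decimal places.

2.216 units

Market equilibrium (private): 35.326 + 2.773Q = 62.827 - 4.078Q → Q_m = 4.0142.
Social marginal benefit = demand + MEB = 75.882 - 3.737Q.
Set SMB = MC: 75.882 - 3.737Q = 35.326 + 2.773Q → Q* = 6.2298.
Gap = |4.0142 − 6.2298| = 2.2156.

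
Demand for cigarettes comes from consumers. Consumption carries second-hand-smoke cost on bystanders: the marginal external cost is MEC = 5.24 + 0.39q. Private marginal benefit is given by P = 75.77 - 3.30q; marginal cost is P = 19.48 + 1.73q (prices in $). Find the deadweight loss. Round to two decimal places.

DWL = $8.51

Market equilibrium (private): 19.48 + 1.73q = 75.77 - 3.30q → q_m = 11.1909.
Social marginal benefit = demand − MEC = 70.53 - 3.69q.
Set SMB = MC: 70.53 - 3.69q = 19.48 + 1.73q → q* = 9.4188.
The loss is the area between SMB and MC from q* to q_m; with linear curves that's a triangle of height MEC(q_m).
DWL = ½ × 1.7721 × 9.6044 = 8.5100.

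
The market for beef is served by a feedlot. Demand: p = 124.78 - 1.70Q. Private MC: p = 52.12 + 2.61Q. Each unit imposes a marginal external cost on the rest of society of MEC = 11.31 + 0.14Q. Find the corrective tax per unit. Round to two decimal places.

tax = 13.24 per unit

Social marginal cost = private MC + MEC = 63.43 + 2.75Q.
Set SMC = demand: 63.43 + 2.75Q = 124.78 - 1.70Q → Q* = 13.7865.
The Pigouvian tax equals MEC at Q*: 11.31 + 0.14×13.7865 = 13.2401.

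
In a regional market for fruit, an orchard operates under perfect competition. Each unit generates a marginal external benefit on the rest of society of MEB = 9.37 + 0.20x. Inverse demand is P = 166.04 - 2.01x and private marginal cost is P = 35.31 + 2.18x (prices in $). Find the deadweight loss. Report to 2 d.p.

DWL = $30.54

Market equilibrium (private): 35.31 + 2.18x = 166.04 - 2.01x → x_m = 31.2005.
Social marginal cost = private MC − MEB = 25.94 + 1.98x.
Set SMC = demand: 25.94 + 1.98x = 166.04 - 2.01x → x* = 35.1128.
Between x* and x_m the wedge demand − SMC runs linearly from 0 to MEB(x_m), so the loss is a triangle.
DWL = ½ × 3.9123 × 15.6101 = 30.5357.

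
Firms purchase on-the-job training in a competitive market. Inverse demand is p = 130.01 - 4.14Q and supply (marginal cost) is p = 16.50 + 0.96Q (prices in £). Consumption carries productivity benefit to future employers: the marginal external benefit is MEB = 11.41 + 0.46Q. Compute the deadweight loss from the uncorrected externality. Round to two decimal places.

DWL = £50.50

Market equilibrium (private): 16.50 + 0.96Q = 130.01 - 4.14Q → Q_m = 22.2569.
Social marginal benefit = demand + MEB = 141.42 - 3.68Q.
Set SMB = MC: 141.42 - 3.68Q = 16.50 + 0.96Q → Q* = 26.9224.
The loss is the area between SMB and MC from Q* to Q_m; with linear curves that's a triangle of height MEB(Q_m).
DWL = ½ × 4.6655 × 21.6482 = 50.4998.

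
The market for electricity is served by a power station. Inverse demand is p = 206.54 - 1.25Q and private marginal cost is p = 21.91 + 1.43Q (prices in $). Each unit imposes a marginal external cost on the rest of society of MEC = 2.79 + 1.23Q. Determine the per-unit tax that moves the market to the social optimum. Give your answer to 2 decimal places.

Social marginal cost = private MC + MEC = 24.70 + 2.66Q.
Set SMC = demand: 24.70 + 2.66Q = 206.54 - 1.25Q → Q* = 46.5064.
The Pigouvian tax equals MEC at Q*: 2.79 + 1.23×46.5064 = 59.9929.

tax = $59.99 per unit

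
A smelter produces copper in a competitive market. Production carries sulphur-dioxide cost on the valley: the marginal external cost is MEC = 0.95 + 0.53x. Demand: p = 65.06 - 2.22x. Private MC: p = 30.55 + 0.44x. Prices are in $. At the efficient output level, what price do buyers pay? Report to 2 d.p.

Social marginal cost = private MC + MEC = 31.50 + 0.97x.
Set SMC = demand: 31.50 + 0.97x = 65.06 - 2.22x → x* = 10.5204.
Consumer price on the demand curve at x*: 65.06 − 2.22×10.5204 = 41.7047.

P = $41.70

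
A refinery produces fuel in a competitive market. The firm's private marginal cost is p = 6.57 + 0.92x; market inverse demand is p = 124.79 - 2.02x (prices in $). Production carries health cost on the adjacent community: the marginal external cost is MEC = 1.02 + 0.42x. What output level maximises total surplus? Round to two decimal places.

Social marginal cost = private MC + MEC = 7.59 + 1.34x.
Set SMC = demand: 7.59 + 1.34x = 124.79 - 2.02x → x* = 34.8810.

x* = 34.88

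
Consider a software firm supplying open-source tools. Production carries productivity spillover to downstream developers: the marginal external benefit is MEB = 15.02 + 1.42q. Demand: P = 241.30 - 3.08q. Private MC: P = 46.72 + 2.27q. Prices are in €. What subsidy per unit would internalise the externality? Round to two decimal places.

Social marginal cost = private MC − MEB = 31.70 + 0.85q.
Set SMC = demand: 31.70 + 0.85q = 241.30 - 3.08q → q* = 53.3333.
The Pigouvian subsidy equals MEB at q*: 15.02 + 1.42×53.3333 = 90.7533.

subsidy = €90.75 per unit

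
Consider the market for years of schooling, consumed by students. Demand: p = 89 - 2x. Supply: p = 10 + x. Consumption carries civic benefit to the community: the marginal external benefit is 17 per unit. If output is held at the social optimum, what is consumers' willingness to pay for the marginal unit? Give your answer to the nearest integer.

Social marginal benefit = demand + MEB = 106 - 2x.
Set SMB = MC: 106 - 2x = 10 + x → x* = 32.0000.
Consumer price on the demand curve at x*: 89 − 2×32.0000 = 25.0000.

P = 25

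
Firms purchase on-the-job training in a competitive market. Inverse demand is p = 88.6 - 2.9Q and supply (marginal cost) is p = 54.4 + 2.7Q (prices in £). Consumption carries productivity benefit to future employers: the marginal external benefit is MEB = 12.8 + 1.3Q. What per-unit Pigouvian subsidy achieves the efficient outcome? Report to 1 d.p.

subsidy = £27.0 per unit

Social marginal benefit = demand + MEB = 101.4 - 1.6Q.
Set SMB = MC: 101.4 - 1.6Q = 54.4 + 2.7Q → Q* = 10.9302.
The Pigouvian subsidy equals MEB at Q*: 12.8 + 1.3×10.9302 = 27.0093.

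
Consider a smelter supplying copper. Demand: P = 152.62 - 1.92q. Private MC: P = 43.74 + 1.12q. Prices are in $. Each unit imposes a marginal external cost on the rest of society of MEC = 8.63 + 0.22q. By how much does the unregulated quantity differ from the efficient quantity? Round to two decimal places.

Market equilibrium (private): 43.74 + 1.12q = 152.62 - 1.92q → q_m = 35.8158.
Social marginal cost = private MC + MEC = 52.37 + 1.34q.
Set SMC = demand: 52.37 + 1.34q = 152.62 - 1.92q → q* = 30.7515.
Gap = |35.8158 − 30.7515| = 5.0643.

5.06 units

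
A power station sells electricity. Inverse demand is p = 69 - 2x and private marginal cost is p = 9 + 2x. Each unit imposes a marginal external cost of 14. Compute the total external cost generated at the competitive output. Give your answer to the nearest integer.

210

Market equilibrium (private): 9 + 2x = 69 - 2x → x_m = 15.0000.
Total external cost = MEC × x_m = 14 × 15.0000 = 210.0000.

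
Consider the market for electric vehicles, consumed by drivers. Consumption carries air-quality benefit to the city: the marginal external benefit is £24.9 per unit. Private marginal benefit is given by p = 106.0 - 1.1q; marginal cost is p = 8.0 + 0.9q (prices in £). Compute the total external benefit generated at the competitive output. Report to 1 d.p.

£1220.1

Market equilibrium (private): 8.0 + 0.9q = 106.0 - 1.1q → q_m = 49.0000.
Total external benefit = MEB × q_m = 24.9 × 49.0000 = 1220.1000.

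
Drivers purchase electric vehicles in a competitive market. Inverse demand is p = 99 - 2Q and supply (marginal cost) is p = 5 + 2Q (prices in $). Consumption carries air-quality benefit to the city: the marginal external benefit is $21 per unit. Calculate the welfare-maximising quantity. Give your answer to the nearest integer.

Q* = 29

Social marginal benefit = demand + MEB = 120 - 2Q.
Set SMB = MC: 120 - 2Q = 5 + 2Q → Q* = 28.7500.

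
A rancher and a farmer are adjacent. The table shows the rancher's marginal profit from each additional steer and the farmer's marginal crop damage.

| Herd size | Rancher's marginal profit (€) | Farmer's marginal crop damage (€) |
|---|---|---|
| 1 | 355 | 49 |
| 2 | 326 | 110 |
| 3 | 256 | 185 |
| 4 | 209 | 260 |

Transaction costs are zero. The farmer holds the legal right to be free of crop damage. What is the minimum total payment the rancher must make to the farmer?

Efficient level: marginal profit ≥ marginal crop damage through level 3, so k* = 3.
With the farmer holding the right, the rancher must at least compensate total damage at k*: 49 + 110 + 185 = 344.

€344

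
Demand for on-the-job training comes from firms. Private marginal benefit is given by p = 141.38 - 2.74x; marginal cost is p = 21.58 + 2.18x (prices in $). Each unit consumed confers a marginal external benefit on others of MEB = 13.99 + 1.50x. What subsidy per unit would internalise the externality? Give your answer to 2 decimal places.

Social marginal benefit = demand + MEB = 155.37 - 1.24x.
Set SMB = MC: 155.37 - 1.24x = 21.58 + 2.18x → x* = 39.1199.
The Pigouvian subsidy equals MEB at x*: 13.99 + 1.50×39.1199 = 72.6699.

subsidy = $72.67 per unit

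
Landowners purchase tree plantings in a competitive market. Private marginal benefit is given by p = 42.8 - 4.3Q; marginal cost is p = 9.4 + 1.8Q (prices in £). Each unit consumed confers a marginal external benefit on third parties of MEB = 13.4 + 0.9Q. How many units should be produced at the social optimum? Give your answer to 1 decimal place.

Social marginal benefit = demand + MEB = 56.2 - 3.4Q.
Set SMB = MC: 56.2 - 3.4Q = 9.4 + 1.8Q → Q* = 9.0000.

Q* = 9.0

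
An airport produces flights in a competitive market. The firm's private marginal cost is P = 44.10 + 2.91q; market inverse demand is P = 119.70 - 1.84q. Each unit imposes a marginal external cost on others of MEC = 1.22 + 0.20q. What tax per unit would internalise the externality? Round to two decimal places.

Social marginal cost = private MC + MEC = 45.32 + 3.11q.
Set SMC = demand: 45.32 + 3.11q = 119.70 - 1.84q → q* = 15.0263.
The Pigouvian tax equals MEC at q*: 1.22 + 0.20×15.0263 = 4.2253.

tax = 4.23 per unit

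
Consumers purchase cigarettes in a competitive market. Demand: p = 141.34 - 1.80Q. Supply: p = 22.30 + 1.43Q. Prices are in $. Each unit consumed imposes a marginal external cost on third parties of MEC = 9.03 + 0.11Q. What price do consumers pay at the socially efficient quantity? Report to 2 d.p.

P = $82.05

Social marginal benefit = demand − MEC = 132.31 - 1.91Q.
Set SMB = MC: 132.31 - 1.91Q = 22.30 + 1.43Q → Q* = 32.9371.
Consumer price on the demand curve at Q*: 141.34 − 1.80×32.9371 = 82.0532.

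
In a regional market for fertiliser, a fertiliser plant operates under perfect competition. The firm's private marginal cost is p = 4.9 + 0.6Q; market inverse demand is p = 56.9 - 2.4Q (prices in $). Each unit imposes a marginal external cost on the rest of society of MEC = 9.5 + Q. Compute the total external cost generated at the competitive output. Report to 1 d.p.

Market equilibrium (private): 4.9 + 0.6Q = 56.9 - 2.4Q → Q_m = 17.3333.
Total external cost = ∫₀^{Q_m} (9.5 + 1.0Q) dQ = 9.5×17.3333 + ½×1.0×17.3333² = 314.8880.

$314.9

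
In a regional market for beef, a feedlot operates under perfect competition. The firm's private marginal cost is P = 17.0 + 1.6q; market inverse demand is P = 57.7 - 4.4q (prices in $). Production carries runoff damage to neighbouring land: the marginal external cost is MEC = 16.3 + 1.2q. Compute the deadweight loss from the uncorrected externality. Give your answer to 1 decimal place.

DWL = $41.5

Market equilibrium (private): 17.0 + 1.6q = 57.7 - 4.4q → q_m = 6.7833.
Social marginal cost = private MC + MEC = 33.3 + 2.8q.
Set SMC = demand: 33.3 + 2.8q = 57.7 - 4.4q → q* = 3.3889.
Between q* and q_m the wedge SMC − demand runs linearly from 0 to MEC(q_m), so the loss is a triangle.
DWL = ½ × 3.3944 × 24.4400 = 41.4796.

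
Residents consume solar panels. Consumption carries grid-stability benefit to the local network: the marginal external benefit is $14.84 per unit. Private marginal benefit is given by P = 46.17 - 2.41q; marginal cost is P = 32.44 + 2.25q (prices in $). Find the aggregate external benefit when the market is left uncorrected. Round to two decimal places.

$43.72

Market equilibrium (private): 32.44 + 2.25q = 46.17 - 2.41q → q_m = 2.9464.
Total external benefit = MEB × q_m = 14.84 × 2.9464 = 43.7246.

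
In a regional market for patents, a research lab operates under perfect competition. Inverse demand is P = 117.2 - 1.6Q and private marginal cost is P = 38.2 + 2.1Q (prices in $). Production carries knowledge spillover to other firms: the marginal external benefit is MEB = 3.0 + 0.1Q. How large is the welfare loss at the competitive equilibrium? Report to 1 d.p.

Market equilibrium (private): 38.2 + 2.1Q = 117.2 - 1.6Q → Q_m = 21.3514.
Social marginal cost = private MC − MEB = 35.2 + 2.0Q.
Set SMC = demand: 35.2 + 2.0Q = 117.2 - 1.6Q → Q* = 22.7778.
Height of the DWL triangle at Q_m is demand(Q_m) − SMC(Q_m) = MEB(Q_m) = 5.1351.
DWL = ½ × 1.4264 × 5.1351 = 3.6624.

DWL = $3.7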